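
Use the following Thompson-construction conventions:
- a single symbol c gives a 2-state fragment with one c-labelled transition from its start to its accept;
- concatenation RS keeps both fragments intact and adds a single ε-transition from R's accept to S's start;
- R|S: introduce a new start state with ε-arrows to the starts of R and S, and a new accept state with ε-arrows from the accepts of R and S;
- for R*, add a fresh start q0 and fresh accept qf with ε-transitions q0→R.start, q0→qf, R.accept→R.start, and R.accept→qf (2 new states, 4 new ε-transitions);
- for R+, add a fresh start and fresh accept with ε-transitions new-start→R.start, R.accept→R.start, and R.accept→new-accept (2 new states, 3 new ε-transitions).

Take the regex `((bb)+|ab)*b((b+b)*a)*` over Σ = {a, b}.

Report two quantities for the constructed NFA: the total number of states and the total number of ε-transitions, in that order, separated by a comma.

By structural recursion:
Each of the 8 symbol leaves contributes 2 states and 0 ε-transitions.
  bb = 4 states, 1 ε-transition
  (bb)+ = 6 states, 4 ε-transitions
  ab = 4 states, 1 ε-transition
  (bb)+|ab = 12 states, 9 ε-transitions
  ((bb)+|ab)* = 14 states, 13 ε-transitions
  b+ = 4 states, 3 ε-transitions
  b+b = 6 states, 4 ε-transitions
  (b+b)* = 8 states, 8 ε-transitions
  (b+b)*a = 10 states, 9 ε-transitions
  ((b+b)*a)* = 12 states, 13 ε-transitions
  ((bb)+|ab)*b((b+b)*a)* = 28 states, 28 ε-transitions

28, 28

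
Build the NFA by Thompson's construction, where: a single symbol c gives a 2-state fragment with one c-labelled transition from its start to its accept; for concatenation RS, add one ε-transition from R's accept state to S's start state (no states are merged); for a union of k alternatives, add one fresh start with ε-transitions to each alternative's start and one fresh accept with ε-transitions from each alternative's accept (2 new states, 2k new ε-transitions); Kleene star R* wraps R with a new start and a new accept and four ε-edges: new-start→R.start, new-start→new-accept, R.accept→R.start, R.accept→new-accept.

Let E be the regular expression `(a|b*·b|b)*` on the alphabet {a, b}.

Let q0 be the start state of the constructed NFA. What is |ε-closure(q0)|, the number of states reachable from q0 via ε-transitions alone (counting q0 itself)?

Work bottom-up. For each fragment F, track |ε-closure(F.start)| and whether F's accept lies in that closure (i.e. whether F accepts ε). A single-symbol fragment has closure size 1 and does not accept ε.
  b* : the star's fresh start ε-reaches both the body's start and the fresh accept: |closure| = 2 + 1 = 3
  b*·b : the left operand accepts ε, so the closure extends into the next operand (via the concat ε-link); |closure| = 3 + 1 = 4
  a|b*·b|b : |closure| = 1 + 1 + 4 + 1 = 7 (the new accept is not ε-reachable since no branch accepts ε)
  (a|b*·b|b)* : |closure| = 1 (new start) + 7 (body) + 1 (new accept) = 9

9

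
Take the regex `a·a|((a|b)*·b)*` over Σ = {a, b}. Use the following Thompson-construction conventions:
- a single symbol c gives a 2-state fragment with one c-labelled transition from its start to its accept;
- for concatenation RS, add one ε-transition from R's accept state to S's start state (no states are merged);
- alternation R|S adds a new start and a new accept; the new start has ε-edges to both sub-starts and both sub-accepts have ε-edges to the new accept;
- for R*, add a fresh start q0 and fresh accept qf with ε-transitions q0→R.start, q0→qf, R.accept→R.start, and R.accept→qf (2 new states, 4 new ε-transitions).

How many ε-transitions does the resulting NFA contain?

Bottom-up over the parse tree:
Each of the 5 symbol leaves contributes 0 ε-transitions.
  a·a → 1 ε-transition
  a|b → 4 ε-transitions
  (a|b)* → 8 ε-transitions
  (a|b)*·b → 9 ε-transitions
  ((a|b)*·b)* → 13 ε-transitions
  a·a|((a|b)*·b)* → 18 ε-transitions

18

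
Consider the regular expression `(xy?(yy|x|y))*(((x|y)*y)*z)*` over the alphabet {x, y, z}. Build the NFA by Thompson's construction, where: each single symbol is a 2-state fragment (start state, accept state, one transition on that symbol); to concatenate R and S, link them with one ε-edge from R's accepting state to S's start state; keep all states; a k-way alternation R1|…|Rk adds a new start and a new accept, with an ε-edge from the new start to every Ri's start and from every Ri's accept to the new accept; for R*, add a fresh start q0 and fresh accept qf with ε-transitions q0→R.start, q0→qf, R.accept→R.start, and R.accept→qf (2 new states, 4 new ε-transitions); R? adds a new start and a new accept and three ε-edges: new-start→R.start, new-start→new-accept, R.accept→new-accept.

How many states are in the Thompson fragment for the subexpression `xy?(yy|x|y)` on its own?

16

Fragment for `xy?(yy|x|y)`:
Each of the 6 symbol leaves contributes a 2-state fragment.
  y? = 4 states
  yy = 4 states
  yy|x|y = 10 states
  xy?(yy|x|y) = 16 states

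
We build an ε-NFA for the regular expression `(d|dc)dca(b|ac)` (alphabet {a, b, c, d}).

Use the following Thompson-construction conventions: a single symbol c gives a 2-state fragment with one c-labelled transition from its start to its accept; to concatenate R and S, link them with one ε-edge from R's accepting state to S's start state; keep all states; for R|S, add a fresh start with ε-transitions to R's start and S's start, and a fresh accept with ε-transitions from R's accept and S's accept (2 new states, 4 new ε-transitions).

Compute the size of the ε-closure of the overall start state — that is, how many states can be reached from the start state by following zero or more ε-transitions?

Let C(F) = |ε-closure(F.start)| within fragment F, and note whether F accepts ε. Symbol fragments have C = 1 and do not accept ε. Then:
  dc — C equals the left operand's closure size = 1 (its accept is not ε-reachable, so the closure stops there)
  d|dc — new start ε-reaches every alternative's start; none of them accept ε, so the new accept is not reached: C = 1 + 1 + 1 = 3
  ac — same as the first factor's closure: C = 1
  b|ac — C = 1 + 1 + 1 = 3 (the new accept is not ε-reachable since no branch accepts ε)
  (d|dc)dca(b|ac) — C equals the left operand's closure size = 3 (its accept is not ε-reachable, so the closure stops there)

3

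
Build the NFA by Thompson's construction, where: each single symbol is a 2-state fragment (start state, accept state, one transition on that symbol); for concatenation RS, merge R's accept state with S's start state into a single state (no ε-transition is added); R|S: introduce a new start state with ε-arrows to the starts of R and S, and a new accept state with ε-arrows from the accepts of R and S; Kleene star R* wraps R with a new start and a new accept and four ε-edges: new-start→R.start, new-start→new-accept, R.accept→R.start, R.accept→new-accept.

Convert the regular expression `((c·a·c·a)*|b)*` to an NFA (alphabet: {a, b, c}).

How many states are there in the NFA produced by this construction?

13

Bottom-up over the parse tree:
Each of the 5 symbol leaves contributes a 2-state fragment.
  c·a·c·a — 5 states
  (c·a·c·a)* — 7 states
  (c·a·c·a)*|b — 11 states
  ((c·a·c·a)*|b)* — 13 states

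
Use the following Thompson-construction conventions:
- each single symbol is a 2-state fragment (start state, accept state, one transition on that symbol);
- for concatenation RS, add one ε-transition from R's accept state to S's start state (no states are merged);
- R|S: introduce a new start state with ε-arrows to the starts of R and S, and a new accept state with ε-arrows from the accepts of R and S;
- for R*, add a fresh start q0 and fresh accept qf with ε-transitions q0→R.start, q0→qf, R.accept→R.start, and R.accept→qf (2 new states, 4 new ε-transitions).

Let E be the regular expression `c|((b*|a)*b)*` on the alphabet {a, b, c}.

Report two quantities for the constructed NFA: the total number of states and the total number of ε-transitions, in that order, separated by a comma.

18, 21

Building bottom-up:
Each of the 4 symbol leaves contributes 2 states and 0 ε-transitions.
  b* = 4 states, 4 ε-transitions
  b*|a = 8 states, 8 ε-transitions
  (b*|a)* = 10 states, 12 ε-transitions
  (b*|a)*b = 12 states, 13 ε-transitions
  ((b*|a)*b)* = 14 states, 17 ε-transitions
  c|((b*|a)*b)* = 18 states, 21 ε-transitions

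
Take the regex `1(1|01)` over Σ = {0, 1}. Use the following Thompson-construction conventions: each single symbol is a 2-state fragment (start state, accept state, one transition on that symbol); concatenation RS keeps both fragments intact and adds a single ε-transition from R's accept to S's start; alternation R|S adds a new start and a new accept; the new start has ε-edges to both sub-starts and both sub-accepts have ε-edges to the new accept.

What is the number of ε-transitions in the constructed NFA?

6

Recursing over subexpressions:
Each of the 4 symbol leaves contributes 0 ε-transitions.
  01 → 1 ε-transition
  1|01 → 5 ε-transitions
  1(1|01) → 6 ε-transitions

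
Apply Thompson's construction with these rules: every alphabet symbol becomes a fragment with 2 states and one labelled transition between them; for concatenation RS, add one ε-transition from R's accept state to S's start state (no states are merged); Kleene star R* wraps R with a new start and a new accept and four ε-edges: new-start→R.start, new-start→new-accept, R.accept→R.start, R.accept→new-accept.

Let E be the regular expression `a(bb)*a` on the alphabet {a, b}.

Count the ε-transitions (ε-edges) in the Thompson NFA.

7

By structural recursion:
Each of the 4 symbol leaves contributes 0 ε-transitions.
  bb = 1 ε-transition
  (bb)* = 5 ε-transitions
  a(bb)*a = 7 ε-transitions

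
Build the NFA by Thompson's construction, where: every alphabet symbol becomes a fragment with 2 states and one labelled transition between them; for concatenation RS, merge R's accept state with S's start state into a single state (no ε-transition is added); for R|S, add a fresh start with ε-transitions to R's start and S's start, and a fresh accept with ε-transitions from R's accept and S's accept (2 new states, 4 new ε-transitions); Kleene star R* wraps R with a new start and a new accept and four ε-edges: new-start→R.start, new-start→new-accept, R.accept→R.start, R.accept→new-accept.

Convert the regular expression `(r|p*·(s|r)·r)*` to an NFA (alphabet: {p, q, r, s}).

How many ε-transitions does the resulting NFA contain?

Bottom-up over the parse tree:
Each of the 5 symbol leaves contributes 0 ε-transitions.
  p* → 4 ε-transitions
  s|r → 4 ε-transitions
  p*·(s|r)·r → 8 ε-transitions
  r|p*·(s|r)·r → 12 ε-transitions
  (r|p*·(s|r)·r)* → 16 ε-transitions

16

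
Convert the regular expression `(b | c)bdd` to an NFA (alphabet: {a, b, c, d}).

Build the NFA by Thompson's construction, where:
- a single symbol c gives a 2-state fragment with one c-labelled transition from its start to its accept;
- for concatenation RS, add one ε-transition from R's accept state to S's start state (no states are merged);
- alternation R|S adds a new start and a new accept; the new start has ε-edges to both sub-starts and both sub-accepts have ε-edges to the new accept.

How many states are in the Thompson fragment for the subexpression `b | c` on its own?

Fragment for `b | c`:
Each of the 2 symbol leaves contributes a 2-state fragment.
  b | c = 6 states

6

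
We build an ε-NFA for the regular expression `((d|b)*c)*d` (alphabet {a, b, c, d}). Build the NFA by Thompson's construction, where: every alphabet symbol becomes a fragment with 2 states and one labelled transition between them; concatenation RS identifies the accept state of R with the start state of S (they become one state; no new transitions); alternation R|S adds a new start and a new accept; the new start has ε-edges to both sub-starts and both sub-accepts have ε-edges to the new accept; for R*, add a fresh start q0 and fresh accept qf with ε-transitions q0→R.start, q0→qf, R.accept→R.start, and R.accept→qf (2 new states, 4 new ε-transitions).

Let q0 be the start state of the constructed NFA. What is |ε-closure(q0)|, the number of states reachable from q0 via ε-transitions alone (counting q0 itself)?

Let C(F) = |ε-closure(F.start)| within fragment F, and note whether F accepts ε. Symbol fragments have C = 1 and do not accept ε. Then:
  d|b → new start ε-reaches every alternative's start; none of them accept ε, so the new accept is not reached: C = 1 + 1 + 1 = 3
  (d|b)* → new start has ε-edges to the inner start and to the new accept, so C = 2 + 3 = 5
  (d|b)*c → C = 5 + (1−1) = 5 (closure spills across the concat boundary because the left factor accepts ε)
  ((d|b)*c)* → the star's fresh start ε-reaches both the body's start and the fresh accept: C = 2 + 5 = 7
  ((d|b)*c)*d → the left operand accepts ε, so the closure extends into the next operand (the shared merged state is already counted); C = 7 + (1−1) = 7

7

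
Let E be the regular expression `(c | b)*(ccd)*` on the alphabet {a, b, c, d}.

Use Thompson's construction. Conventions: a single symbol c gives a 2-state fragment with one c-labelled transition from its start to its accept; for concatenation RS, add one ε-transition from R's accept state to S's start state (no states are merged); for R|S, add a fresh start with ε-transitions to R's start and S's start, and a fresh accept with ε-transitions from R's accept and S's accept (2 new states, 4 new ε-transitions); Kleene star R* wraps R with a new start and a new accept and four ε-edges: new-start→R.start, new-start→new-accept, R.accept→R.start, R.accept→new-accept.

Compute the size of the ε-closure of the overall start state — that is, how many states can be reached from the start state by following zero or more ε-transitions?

8

Let C(F) = |ε-closure(F.start)| within fragment F, and note whether F accepts ε. Symbol fragments have C = 1 and do not accept ε. Then:
  c | b → |closure| = 1 + 1 + 1 = 3 (the new accept is not ε-reachable since no branch accepts ε)
  (c | b)* → new start has ε-edges to the inner start and to the new accept, so |closure| = 2 + 3 = 5
  ccd → same as the first factor's closure: |closure| = 1
  (ccd)* → |closure| = 1 (new start) + 1 (body) + 1 (new accept) = 3
  (c | b)*(ccd)* → the left operand accepts ε, so the closure extends into the next operand (via the concat ε-link); |closure| = 5 + 3 = 8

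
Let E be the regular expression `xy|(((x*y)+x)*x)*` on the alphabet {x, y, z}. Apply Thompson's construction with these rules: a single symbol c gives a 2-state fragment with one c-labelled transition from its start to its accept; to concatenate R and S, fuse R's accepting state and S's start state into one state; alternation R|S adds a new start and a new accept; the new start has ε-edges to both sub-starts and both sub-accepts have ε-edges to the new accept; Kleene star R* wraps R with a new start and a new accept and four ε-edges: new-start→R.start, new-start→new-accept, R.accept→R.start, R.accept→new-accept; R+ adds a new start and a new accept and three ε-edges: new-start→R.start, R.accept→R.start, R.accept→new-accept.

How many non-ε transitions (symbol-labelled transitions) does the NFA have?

6

Recursing over subexpressions:
Each of the 6 symbol leaves contributes exactly 1 symbol transition.
  xy — 2 symbol transitions
  x* — 1 symbol transition
  x*y — 2 symbol transitions
  (x*y)+ — 2 symbol transitions
  (x*y)+x — 3 symbol transitions
  ((x*y)+x)* — 3 symbol transitions
  ((x*y)+x)*x — 4 symbol transitions
  (((x*y)+x)*x)* — 4 symbol transitions
  xy|(((x*y)+x)*x)* — 6 symbol transitions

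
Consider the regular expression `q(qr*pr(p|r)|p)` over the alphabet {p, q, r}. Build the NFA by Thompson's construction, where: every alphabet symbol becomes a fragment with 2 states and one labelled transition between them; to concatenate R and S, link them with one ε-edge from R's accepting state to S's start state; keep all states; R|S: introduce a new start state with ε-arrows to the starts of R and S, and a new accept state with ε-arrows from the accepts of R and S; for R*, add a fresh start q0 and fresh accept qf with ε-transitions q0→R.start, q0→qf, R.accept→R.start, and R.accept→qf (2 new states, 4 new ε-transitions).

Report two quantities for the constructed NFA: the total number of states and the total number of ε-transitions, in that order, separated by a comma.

By structural recursion:
Each of the 8 symbol leaves contributes 2 states and 0 ε-transitions.
  r* → 4 states, 4 ε-transitions
  p|r → 6 states, 4 ε-transitions
  qr*pr(p|r) → 16 states, 12 ε-transitions
  qr*pr(p|r)|p → 20 states, 16 ε-transitions
  q(qr*pr(p|r)|p) → 22 states, 17 ε-transitions

22, 17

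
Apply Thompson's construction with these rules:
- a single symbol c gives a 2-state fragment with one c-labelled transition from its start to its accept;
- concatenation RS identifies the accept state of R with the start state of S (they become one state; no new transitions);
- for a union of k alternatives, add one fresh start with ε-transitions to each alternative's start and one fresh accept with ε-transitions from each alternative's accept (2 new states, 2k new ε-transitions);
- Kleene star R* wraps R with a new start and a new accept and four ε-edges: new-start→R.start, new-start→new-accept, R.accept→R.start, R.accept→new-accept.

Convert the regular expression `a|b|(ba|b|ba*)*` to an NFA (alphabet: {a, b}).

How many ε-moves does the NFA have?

20

Per subexpression:
Each of the 7 symbol leaves contributes 0 ε-transitions.
  ba → 0 ε-transitions
  a* → 4 ε-transitions
  ba* → 4 ε-transitions
  ba|b|ba* → 10 ε-transitions
  (ba|b|ba*)* → 14 ε-transitions
  a|b|(ba|b|ba*)* → 20 ε-transitions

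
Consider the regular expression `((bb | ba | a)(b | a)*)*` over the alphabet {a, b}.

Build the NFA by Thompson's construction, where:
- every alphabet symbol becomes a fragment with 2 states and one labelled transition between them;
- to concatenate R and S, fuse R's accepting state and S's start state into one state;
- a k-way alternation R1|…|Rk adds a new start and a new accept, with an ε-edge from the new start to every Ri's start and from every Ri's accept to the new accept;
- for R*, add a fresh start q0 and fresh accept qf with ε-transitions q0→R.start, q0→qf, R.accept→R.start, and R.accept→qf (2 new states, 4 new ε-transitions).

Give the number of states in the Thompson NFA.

Per subexpression:
Each of the 7 symbol leaves contributes a 2-state fragment.
  bb = 3 states
  ba = 3 states
  bb | ba | a = 10 states
  b | a = 6 states
  (b | a)* = 8 states
  (bb | ba | a)(b | a)* = 17 states
  ((bb | ba | a)(b | a)*)* = 19 states

19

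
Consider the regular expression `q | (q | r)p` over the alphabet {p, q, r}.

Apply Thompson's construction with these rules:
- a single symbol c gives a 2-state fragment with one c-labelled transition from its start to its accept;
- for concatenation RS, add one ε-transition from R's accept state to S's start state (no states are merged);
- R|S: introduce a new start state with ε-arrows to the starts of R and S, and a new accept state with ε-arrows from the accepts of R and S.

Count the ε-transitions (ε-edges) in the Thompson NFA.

Recursing over subexpressions:
Each of the 4 symbol leaves contributes 0 ε-transitions.
  q | r = 4 ε-transitions
  (q | r)p = 5 ε-transitions
  q | (q | r)p = 9 ε-transitions

9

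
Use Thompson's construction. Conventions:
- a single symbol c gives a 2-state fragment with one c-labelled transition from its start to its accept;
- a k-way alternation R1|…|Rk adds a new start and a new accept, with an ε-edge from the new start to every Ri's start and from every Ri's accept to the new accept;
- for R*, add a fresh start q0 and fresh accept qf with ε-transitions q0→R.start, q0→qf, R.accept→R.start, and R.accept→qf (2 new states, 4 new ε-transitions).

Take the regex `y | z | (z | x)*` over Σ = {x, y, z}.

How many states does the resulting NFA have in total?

By structural recursion:
Each of the 4 symbol leaves contributes a 2-state fragment.
  z | x → 6 states
  (z | x)* → 8 states
  y | z | (z | x)* → 14 states

14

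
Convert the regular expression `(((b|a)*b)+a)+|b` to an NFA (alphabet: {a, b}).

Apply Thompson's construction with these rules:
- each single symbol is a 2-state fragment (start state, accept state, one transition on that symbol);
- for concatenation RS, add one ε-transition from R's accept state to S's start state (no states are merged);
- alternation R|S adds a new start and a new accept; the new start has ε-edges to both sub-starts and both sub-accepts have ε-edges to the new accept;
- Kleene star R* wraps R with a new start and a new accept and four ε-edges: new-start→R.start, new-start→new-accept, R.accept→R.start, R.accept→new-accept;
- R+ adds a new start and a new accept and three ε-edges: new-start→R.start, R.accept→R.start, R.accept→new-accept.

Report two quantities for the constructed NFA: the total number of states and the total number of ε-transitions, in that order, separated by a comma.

Per subexpression:
Each of the 5 symbol leaves contributes 2 states and 0 ε-transitions.
  b|a = 6 states, 4 ε-transitions
  (b|a)* = 8 states, 8 ε-transitions
  (b|a)*b = 10 states, 9 ε-transitions
  ((b|a)*b)+ = 12 states, 12 ε-transitions
  ((b|a)*b)+a = 14 states, 13 ε-transitions
  (((b|a)*b)+a)+ = 16 states, 16 ε-transitions
  (((b|a)*b)+a)+|b = 20 states, 20 ε-transitions

20, 20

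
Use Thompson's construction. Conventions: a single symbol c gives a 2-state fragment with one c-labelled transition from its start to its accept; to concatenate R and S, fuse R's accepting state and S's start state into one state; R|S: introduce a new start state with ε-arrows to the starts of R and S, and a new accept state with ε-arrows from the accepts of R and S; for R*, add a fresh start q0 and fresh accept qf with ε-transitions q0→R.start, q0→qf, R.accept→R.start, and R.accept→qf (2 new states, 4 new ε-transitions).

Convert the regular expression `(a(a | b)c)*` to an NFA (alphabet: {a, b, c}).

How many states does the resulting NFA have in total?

10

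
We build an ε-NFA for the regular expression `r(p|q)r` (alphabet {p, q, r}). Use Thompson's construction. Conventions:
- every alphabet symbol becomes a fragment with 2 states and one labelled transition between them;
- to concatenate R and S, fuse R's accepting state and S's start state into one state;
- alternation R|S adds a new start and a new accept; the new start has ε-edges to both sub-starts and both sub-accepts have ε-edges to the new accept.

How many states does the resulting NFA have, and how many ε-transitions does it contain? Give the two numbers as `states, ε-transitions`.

Per subexpression:
Each of the 4 symbol leaves contributes 2 states and 0 ε-transitions.
  p|q = 6 states, 4 ε-transitions
  r(p|q)r = 8 states, 4 ε-transitions

8, 4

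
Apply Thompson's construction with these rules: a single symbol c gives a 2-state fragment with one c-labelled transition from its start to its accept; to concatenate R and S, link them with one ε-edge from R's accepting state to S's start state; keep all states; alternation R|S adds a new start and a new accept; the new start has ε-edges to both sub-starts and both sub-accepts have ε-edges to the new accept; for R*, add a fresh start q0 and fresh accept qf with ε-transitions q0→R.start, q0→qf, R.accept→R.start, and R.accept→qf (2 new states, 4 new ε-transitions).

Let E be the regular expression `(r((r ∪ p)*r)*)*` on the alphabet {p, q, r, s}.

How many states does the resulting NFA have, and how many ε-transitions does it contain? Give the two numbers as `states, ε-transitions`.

16, 18

Building bottom-up:
Each of the 4 symbol leaves contributes 2 states and 0 ε-transitions.
  r ∪ p : 6 states, 4 ε-transitions
  (r ∪ p)* : 8 states, 8 ε-transitions
  (r ∪ p)*r : 10 states, 9 ε-transitions
  ((r ∪ p)*r)* : 12 states, 13 ε-transitions
  r((r ∪ p)*r)* : 14 states, 14 ε-transitions
  (r((r ∪ p)*r)*)* : 16 states, 18 ε-transitions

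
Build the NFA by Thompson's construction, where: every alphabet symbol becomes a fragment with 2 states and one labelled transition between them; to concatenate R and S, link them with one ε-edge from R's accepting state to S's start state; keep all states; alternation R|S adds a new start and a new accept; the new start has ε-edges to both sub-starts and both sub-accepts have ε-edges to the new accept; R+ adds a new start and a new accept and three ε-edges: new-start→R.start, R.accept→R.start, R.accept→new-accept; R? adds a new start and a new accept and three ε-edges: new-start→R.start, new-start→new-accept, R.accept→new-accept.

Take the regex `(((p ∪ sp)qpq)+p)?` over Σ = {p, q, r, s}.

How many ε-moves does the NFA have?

15

Bottom-up over the parse tree:
Each of the 7 symbol leaves contributes 0 ε-transitions.
  sp — 1 ε-transition
  p ∪ sp — 5 ε-transitions
  (p ∪ sp)qpq — 8 ε-transitions
  ((p ∪ sp)qpq)+ — 11 ε-transitions
  ((p ∪ sp)qpq)+p — 12 ε-transitions
  (((p ∪ sp)qpq)+p)? — 15 ε-transitions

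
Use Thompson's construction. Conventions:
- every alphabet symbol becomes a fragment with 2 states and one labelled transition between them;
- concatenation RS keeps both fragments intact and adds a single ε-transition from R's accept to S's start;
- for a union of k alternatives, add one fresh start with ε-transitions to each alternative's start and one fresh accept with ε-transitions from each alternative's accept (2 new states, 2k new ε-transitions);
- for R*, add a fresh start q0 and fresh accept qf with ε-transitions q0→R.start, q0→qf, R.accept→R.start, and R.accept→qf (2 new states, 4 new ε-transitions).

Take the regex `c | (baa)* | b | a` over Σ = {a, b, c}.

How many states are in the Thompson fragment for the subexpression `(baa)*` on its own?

Fragment for `(baa)*`:
Each of the 3 symbol leaves contributes a 2-state fragment.
  baa — 6 states
  (baa)* — 8 states

8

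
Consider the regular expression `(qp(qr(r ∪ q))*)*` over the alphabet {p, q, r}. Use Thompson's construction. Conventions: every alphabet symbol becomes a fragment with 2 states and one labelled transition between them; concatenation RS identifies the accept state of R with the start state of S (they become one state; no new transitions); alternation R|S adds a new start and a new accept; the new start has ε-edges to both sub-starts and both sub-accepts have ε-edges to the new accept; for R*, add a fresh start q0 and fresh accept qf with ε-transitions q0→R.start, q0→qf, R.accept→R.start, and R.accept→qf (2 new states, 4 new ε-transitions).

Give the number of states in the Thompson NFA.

14

Recursing over subexpressions:
Each of the 6 symbol leaves contributes a 2-state fragment.
  r ∪ q = 6 states
  qr(r ∪ q) = 8 states
  (qr(r ∪ q))* = 10 states
  qp(qr(r ∪ q))* = 12 states
  (qp(qr(r ∪ q))*)* = 14 states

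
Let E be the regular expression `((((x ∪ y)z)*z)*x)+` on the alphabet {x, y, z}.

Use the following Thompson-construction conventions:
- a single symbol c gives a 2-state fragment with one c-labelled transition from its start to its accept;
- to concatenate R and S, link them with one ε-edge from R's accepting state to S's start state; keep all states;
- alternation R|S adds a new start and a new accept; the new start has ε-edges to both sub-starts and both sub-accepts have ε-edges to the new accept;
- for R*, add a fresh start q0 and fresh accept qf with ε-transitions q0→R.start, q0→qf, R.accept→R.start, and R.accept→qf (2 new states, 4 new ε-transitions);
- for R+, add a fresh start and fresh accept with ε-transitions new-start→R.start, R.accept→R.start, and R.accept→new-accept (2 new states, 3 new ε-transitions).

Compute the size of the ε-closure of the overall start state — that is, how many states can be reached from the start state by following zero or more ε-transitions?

10

Let C(F) = |ε-closure(F.start)| within fragment F, and note whether F accepts ε. Symbol fragments have C = 1 and do not accept ε. Then:
  x ∪ y — C = 1 + 1 + 1 = 3 (the new accept is not ε-reachable since no branch accepts ε)
  (x ∪ y)z — same as the first factor's closure: C = 3
  ((x ∪ y)z)* — C = 1 (new start) + 3 (body) + 1 (new accept) = 5
  ((x ∪ y)z)*z — C = 5 + 1 = 6 (closure spills across the concat boundary because the left factor accepts ε)
  (((x ∪ y)z)*z)* — new start has ε-edges to the inner start and to the new accept, so C = 2 + 6 = 8
  (((x ∪ y)z)*z)*x — C = 8 + 1 = 9 (closure spills across the concat boundary because the left factor accepts ε)
  ((((x ∪ y)z)*z)*x)+ — new start ε-reaches only the body's start; the new accept needs a symbol first: C = 1 + 9 = 10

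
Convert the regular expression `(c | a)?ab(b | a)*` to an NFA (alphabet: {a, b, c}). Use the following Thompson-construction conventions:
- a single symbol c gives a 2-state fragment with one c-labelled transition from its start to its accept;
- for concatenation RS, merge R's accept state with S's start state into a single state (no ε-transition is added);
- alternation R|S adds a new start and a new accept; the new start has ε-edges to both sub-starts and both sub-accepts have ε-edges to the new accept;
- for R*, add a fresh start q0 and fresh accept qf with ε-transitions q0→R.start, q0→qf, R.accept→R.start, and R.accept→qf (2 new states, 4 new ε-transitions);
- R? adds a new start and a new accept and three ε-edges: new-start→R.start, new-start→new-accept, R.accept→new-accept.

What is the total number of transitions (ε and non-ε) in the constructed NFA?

21

Recursing over subexpressions:
Each of the 6 symbol leaves contributes 1 transition (1 symbol, 0 ε).
  c | a : 6 transitions (2 symbol, 4 ε)
  (c | a)? : 9 transitions (2 symbol, 7 ε)
  b | a : 6 transitions (2 symbol, 4 ε)
  (b | a)* : 10 transitions (2 symbol, 8 ε)
  (c | a)?ab(b | a)* : 21 transitions (6 symbol, 15 ε)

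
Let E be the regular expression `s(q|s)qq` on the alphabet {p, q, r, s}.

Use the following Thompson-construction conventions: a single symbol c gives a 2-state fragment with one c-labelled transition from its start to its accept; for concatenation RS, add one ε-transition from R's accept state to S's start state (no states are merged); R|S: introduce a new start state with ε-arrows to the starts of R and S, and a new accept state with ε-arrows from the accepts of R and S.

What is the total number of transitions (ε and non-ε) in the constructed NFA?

Bottom-up over the parse tree:
Each of the 5 symbol leaves contributes 1 transition (1 symbol, 0 ε).
  q|s → 6 transitions (2 symbol, 4 ε)
  s(q|s)qq → 12 transitions (5 symbol, 7 ε)

12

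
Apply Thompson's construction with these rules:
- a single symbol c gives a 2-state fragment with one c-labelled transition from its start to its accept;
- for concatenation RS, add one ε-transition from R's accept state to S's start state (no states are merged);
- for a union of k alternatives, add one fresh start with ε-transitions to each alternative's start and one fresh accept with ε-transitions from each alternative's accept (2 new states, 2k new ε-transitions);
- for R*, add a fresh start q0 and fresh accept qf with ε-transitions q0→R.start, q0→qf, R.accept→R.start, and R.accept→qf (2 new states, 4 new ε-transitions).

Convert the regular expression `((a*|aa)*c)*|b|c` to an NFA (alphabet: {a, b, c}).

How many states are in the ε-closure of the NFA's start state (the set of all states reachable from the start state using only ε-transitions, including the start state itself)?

Compute the ε-closure size of each fragment's start state recursively; a symbol fragment's start has no outgoing ε-edge, so its closure is just itself (size 1).
  a* : C = 1 (new start) + 1 (body) + 1 (new accept) = 3
  aa : C equals the left operand's closure size = 1 (its accept is not ε-reachable, so the closure stops there)
  a*|aa : C = 1 (new start) + (3 + 1) + 1 (new accept, since some branch ε-reaches its own accept) = 6
  (a*|aa)* : the star's fresh start ε-reaches both the body's start and the fresh accept: C = 2 + 6 = 8
  (a*|aa)*c : the left operand accepts ε, so the closure extends into the next operand (via the concat ε-link); C = 8 + 1 = 9
  ((a*|aa)*c)* : new start has ε-edges to the inner start and to the new accept, so C = 2 + 9 = 11
  ((a*|aa)*c)*|b|c : C = 1 (new start) + (11 + 1 + 1) + 1 (new accept, since some branch ε-reaches its own accept) = 15

15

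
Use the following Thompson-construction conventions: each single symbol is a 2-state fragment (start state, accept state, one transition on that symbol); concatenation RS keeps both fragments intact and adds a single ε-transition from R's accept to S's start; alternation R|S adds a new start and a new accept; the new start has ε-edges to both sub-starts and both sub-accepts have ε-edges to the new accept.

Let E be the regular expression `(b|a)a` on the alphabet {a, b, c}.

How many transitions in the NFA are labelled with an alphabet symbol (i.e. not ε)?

By structural recursion:
Each of the 3 symbol leaves contributes exactly 1 symbol transition.
  b|a = 2 symbol transitions
  (b|a)a = 3 symbol transitions

3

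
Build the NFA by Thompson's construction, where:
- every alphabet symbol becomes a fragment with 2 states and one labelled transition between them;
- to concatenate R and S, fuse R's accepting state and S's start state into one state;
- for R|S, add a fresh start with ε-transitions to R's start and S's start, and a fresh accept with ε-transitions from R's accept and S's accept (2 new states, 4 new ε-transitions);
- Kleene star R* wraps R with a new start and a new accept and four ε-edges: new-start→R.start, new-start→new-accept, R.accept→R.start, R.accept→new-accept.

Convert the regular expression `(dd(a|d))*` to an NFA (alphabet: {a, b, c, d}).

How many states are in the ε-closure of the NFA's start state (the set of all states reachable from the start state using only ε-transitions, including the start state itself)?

Work bottom-up. For each fragment F, track |ε-closure(F.start)| and whether F's accept lies in that closure (i.e. whether F accepts ε). A single-symbol fragment has closure size 1 and does not accept ε.
  a|d → new start ε-reaches every alternative's start; none of them accept ε, so the new accept is not reached: |closure| = 1 + 1 + 1 = 3
  dd(a|d) → same as the first factor's closure: |closure| = 1
  (dd(a|d))* → the star's fresh start ε-reaches both the body's start and the fresh accept: |closure| = 2 + 1 = 3

3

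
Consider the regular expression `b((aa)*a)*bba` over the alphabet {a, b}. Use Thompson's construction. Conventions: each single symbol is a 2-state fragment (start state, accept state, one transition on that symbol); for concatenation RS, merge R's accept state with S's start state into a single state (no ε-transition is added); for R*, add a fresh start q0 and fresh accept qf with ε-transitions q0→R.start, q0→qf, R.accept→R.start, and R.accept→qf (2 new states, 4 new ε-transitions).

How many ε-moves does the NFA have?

Bottom-up over the parse tree:
Each of the 7 symbol leaves contributes 0 ε-transitions.
  aa → 0 ε-transitions
  (aa)* → 4 ε-transitions
  (aa)*a → 4 ε-transitions
  ((aa)*a)* → 8 ε-transitions
  b((aa)*a)*bba → 8 ε-transitions

8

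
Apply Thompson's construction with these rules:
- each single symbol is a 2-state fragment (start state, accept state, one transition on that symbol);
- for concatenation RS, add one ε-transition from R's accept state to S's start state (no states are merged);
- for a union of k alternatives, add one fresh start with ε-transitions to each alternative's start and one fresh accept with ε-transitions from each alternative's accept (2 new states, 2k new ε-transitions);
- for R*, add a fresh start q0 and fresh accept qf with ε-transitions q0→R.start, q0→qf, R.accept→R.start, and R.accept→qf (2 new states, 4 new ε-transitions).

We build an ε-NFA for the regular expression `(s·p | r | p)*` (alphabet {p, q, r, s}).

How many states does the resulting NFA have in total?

Bottom-up over the parse tree:
Each of the 4 symbol leaves contributes a 2-state fragment.
  s·p = 4 states
  s·p | r | p = 10 states
  (s·p | r | p)* = 12 states

12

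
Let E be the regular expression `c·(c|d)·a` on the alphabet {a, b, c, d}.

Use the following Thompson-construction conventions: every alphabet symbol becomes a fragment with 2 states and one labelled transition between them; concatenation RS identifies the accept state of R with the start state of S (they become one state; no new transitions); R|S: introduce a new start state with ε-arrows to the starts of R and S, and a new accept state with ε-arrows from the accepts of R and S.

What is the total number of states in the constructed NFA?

Recursing over subexpressions:
Each of the 4 symbol leaves contributes a 2-state fragment.
  c|d — 6 states
  c·(c|d)·a — 8 states

8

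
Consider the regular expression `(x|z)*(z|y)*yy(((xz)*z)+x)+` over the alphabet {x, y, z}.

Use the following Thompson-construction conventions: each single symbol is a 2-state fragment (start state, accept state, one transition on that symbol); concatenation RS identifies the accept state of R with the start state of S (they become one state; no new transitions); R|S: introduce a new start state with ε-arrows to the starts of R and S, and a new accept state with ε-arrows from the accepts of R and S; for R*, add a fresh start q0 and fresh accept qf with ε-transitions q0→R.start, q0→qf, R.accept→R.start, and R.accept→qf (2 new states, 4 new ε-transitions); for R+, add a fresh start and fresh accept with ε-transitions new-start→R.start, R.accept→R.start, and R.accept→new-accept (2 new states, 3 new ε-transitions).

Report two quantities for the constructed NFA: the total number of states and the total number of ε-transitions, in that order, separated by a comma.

Building bottom-up:
Each of the 10 symbol leaves contributes 2 states and 0 ε-transitions.
  x|z = 6 states, 4 ε-transitions
  (x|z)* = 8 states, 8 ε-transitions
  z|y = 6 states, 4 ε-transitions
  (z|y)* = 8 states, 8 ε-transitions
  xz = 3 states, 0 ε-transitions
  (xz)* = 5 states, 4 ε-transitions
  (xz)*z = 6 states, 4 ε-transitions
  ((xz)*z)+ = 8 states, 7 ε-transitions
  ((xz)*z)+x = 9 states, 7 ε-transitions
  (((xz)*z)+x)+ = 11 states, 10 ε-transitions
  (x|z)*(z|y)*yy(((xz)*z)+x)+ = 27 states, 26 ε-transitions

27, 26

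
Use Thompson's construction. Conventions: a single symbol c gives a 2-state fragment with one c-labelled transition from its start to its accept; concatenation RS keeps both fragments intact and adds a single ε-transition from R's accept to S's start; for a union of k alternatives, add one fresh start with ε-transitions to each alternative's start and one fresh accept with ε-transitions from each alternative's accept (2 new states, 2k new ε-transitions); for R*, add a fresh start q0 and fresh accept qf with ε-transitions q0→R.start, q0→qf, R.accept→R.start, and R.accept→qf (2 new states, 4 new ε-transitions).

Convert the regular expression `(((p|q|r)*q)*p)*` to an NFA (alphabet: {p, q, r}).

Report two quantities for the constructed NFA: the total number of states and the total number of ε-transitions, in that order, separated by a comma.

18, 20

Bottom-up over the parse tree:
Each of the 5 symbol leaves contributes 2 states and 0 ε-transitions.
  p|q|r : 8 states, 6 ε-transitions
  (p|q|r)* : 10 states, 10 ε-transitions
  (p|q|r)*q : 12 states, 11 ε-transitions
  ((p|q|r)*q)* : 14 states, 15 ε-transitions
  ((p|q|r)*q)*p : 16 states, 16 ε-transitions
  (((p|q|r)*q)*p)* : 18 states, 20 ε-transitions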